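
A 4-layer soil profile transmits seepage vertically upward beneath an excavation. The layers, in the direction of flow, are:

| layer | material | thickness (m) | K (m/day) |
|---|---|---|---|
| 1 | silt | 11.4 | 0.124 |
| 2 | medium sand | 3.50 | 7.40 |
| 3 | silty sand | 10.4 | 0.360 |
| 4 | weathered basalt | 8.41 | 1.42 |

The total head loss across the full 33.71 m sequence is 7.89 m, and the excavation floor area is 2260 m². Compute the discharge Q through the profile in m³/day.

140

Flow is perpendicular to layering, so the layers act in series and the equivalent K is the thickness-weighted harmonic mean.
Total thickness L = 11.4 + 3.50 + 10.4 + 8.41 = 33.71 m.
Σ(b_i/K_i) = 11.4/0.124 + 3.50/7.40 + 10.4/0.360 + 8.41/1.42 = 127.2 d.
K_eq = L / Σ(b_i/K_i) = 33.71 / 127.2 = 0.2650 m/day.
Q = K_eq · A · (Δh/L) = 0.2650 × 2260 × (7.89/33.71) = 140.2 m³/day.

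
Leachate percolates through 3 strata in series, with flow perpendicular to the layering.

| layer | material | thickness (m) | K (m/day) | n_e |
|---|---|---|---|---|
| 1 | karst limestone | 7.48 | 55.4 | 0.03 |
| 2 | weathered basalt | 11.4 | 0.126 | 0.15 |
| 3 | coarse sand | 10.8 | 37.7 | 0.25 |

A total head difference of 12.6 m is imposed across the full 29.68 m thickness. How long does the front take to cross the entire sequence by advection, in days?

33.4

With flow normal to the layers, continuity requires the same specific discharge q through every layer.
Σ(b_i/K_i) = 7.48/55.4 + 11.4/0.126 + 10.8/37.7 = 90.90 d.
q = Δh / Σ(b_i/K_i) = 12.6 / 90.90 = 0.1386 m/day.
In each layer the seepage velocity is v_i = q/n_i, so the layer transit time is t_i = b_i·n_i / q:
  layer 1 (karst limestone): t_1 = 7.48 × 0.03 / 0.1386 = 1.619 d
  layer 2 (weathered basalt): t_2 = 11.4 × 0.15 / 0.1386 = 12.34 d
  layer 3 (coarse sand): t_3 = 10.8 × 0.25 / 0.1386 = 19.48 d
Total t = Σ t_i = 33.43 days.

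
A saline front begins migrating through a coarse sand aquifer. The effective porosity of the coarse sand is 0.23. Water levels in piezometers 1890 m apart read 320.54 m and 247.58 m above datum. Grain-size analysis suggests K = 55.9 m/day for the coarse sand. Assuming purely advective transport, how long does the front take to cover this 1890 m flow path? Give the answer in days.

201

Hydraulic gradient i = (320.54 − 247.58) / 1890 = 72.96 / 1890 = 0.03860.
Darcy flux q = K · i = 55.90 × 0.03860 = 2.158 m/day.
Seepage velocity v = q / n_e = 2.158 / 0.23 = 9.382 m/day.
Travel time t = L / v = 1890 / 9.382 = 201.4 days.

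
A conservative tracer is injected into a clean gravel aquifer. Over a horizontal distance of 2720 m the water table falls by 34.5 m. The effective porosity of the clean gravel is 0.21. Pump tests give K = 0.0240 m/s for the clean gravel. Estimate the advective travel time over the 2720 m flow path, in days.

Convert K: 0.0240 m/s × 86400 = 2074 m/day.
Hydraulic gradient i = Δh / L = 34.5 / 2720 = 0.01268.
Darcy flux q = K · i = 2074 × 0.01268 = 26.30 m/day.
Seepage velocity v = q / n_e = 26.30 / 0.21 = 125.2 m/day.
Travel time t = L / v = 2720 / 125.2 = 21.72 days.

21.7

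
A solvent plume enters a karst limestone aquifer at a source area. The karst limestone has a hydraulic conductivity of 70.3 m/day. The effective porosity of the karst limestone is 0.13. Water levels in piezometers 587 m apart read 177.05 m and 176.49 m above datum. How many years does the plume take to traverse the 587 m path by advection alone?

3.12

Hydraulic gradient i = (177.05 − 176.49) / 587 = 0.56 / 587 = 0.0009540.
Darcy flux q = K · i = 70.30 × 0.0009540 = 0.06707 m/day.
Seepage velocity v = q / n_e = 0.06707 / 0.13 = 0.5159 m/day.
Travel time t = L / v = 587 / 0.5159 = 1138 days = 3.115 years.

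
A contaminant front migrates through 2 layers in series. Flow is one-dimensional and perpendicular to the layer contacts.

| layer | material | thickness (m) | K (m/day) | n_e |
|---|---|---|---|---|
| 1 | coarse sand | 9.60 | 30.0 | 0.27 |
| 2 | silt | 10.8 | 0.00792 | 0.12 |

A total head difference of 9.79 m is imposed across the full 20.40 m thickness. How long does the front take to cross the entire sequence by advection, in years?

With flow normal to the layers, continuity requires the same specific discharge q through every layer.
Σ(b_i/K_i) = 9.60/30.0 + 10.8/0.00792 = 1364 d.
q = Δh / Σ(b_i/K_i) = 9.79 / 1364 = 0.007178 m/day.
In each layer the seepage velocity is v_i = q/n_i, so the layer transit time is t_i = b_i·n_i / q:
  layer 1 (coarse sand): t_1 = 9.60 × 0.27 / 0.007178 = 361.1 d
  layer 2 (silt): t_2 = 10.8 × 0.12 / 0.007178 = 180.6 d
Total t = Σ t_i = 541.7 days = 1.483 years.

1.48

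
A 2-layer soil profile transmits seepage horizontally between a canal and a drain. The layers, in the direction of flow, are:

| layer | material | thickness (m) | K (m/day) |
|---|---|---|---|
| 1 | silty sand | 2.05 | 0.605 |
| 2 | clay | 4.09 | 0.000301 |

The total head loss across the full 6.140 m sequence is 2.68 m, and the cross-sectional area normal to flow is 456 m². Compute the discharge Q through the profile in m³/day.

0.0899

Flow is perpendicular to layering, so the layers act in series and the equivalent K is the thickness-weighted harmonic mean.
Total thickness L = 2.05 + 4.09 = 6.140 m.
Σ(b_i/K_i) = 2.05/0.605 + 4.09/0.000301 = 13591 d.
K_eq = L / Σ(b_i/K_i) = 6.140 / 13591 = 0.0004518 m/day.
Q = K_eq · A · (Δh/L) = 0.0004518 × 456 × (2.68/6.140) = 0.08992 m³/day.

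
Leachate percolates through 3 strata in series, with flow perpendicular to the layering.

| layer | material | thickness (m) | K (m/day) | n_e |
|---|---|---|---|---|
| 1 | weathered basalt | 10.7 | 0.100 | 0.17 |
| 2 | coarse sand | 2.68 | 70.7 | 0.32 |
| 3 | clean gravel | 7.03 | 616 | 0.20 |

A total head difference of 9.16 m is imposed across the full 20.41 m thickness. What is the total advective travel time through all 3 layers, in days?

47.7

With flow normal to the layers, continuity requires the same specific discharge q through every layer.
Σ(b_i/K_i) = 10.7/0.100 + 2.68/70.7 + 7.03/616 = 107.0 d.
q = Δh / Σ(b_i/K_i) = 9.16 / 107.0 = 0.08557 m/day.
In each layer the seepage velocity is v_i = q/n_i, so the layer transit time is t_i = b_i·n_i / q:
  layer 1 (weathered basalt): t_1 = 10.7 × 0.17 / 0.08557 = 21.26 d
  layer 2 (coarse sand): t_2 = 2.68 × 0.32 / 0.08557 = 10.02 d
  layer 3 (clean gravel): t_3 = 7.03 × 0.20 / 0.08557 = 16.43 d
Total t = Σ t_i = 47.71 days.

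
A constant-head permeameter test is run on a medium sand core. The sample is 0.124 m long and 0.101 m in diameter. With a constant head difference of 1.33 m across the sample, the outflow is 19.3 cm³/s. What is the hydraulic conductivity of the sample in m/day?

Cross-sectional area A = π·(d/2)² = π × (0.101/2)² = 0.008012 m².
Convert discharge: 19.3 cm³/s = 1.930e-05 m³/s.
Darcy's law rearranged: K = Q·L / (A·Δh) = 1.930e-05 × 0.124 / (0.008012 × 1.33) = 0.0002246 m/s = 19.40 m/day.

19.4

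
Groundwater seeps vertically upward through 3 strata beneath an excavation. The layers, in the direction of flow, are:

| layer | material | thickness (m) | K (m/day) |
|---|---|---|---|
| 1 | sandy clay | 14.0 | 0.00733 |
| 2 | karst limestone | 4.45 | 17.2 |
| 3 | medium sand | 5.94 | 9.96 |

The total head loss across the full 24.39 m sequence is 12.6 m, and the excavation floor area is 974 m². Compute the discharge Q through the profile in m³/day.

Flow is perpendicular to layering, so the layers act in series and the equivalent K is the thickness-weighted harmonic mean.
Total thickness L = 14.0 + 4.45 + 5.94 = 24.39 m.
Σ(b_i/K_i) = 14.0/0.00733 + 4.45/17.2 + 5.94/9.96 = 1911 d.
K_eq = L / Σ(b_i/K_i) = 24.39 / 1911 = 0.01276 m/day.
Q = K_eq · A · (Δh/L) = 0.01276 × 974 × (12.6/24.39) = 6.423 m³/day.

6.42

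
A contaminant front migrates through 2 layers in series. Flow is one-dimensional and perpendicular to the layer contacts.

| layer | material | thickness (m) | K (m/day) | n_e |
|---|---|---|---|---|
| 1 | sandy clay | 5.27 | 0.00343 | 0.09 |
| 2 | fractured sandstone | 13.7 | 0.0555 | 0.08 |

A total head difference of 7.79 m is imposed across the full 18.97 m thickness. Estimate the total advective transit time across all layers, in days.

With flow normal to the layers, continuity requires the same specific discharge q through every layer.
Σ(b_i/K_i) = 5.27/0.00343 + 13.7/0.0555 = 1783 d.
q = Δh / Σ(b_i/K_i) = 7.79 / 1783 = 0.004368 m/day.
In each layer the seepage velocity is v_i = q/n_i, so the layer transit time is t_i = b_i·n_i / q:
  layer 1 (sandy clay): t_1 = 5.27 × 0.09 / 0.004368 = 108.6 d
  layer 2 (fractured sandstone): t_2 = 13.7 × 0.08 / 0.004368 = 250.9 d
Total t = Σ t_i = 359.5 days.

359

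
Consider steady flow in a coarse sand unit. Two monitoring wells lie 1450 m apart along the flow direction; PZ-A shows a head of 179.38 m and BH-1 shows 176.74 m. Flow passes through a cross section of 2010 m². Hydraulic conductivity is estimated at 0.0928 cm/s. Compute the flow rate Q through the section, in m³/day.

Convert K: 0.0928 cm/s × 864 = 80.18 m/day.
Hydraulic gradient i = (179.38 − 176.74) / 1450 = 2.64 / 1450 = 0.001821.
Darcy's law: Q = K · A · i = 80.18 × 2010 × 0.001821 = 293.4 m³/day.

293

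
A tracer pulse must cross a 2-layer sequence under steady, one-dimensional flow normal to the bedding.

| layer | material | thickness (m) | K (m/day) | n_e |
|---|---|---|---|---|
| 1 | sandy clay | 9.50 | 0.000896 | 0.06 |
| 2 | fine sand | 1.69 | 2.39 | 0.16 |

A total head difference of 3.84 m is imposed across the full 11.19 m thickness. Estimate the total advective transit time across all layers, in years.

6.35

With flow normal to the layers, continuity requires the same specific discharge q through every layer.
Σ(b_i/K_i) = 9.50/0.000896 + 1.69/2.39 = 10603 d.
q = Δh / Σ(b_i/K_i) = 3.84 / 10603 = 0.0003621 m/day.
In each layer the seepage velocity is v_i = q/n_i, so the layer transit time is t_i = b_i·n_i / q:
  layer 1 (sandy clay): t_1 = 9.50 × 0.06 / 0.0003621 = 1574 d
  layer 2 (fine sand): t_2 = 1.69 × 0.16 / 0.0003621 = 746.7 d
Total t = Σ t_i = 2321 days = 6.353 years.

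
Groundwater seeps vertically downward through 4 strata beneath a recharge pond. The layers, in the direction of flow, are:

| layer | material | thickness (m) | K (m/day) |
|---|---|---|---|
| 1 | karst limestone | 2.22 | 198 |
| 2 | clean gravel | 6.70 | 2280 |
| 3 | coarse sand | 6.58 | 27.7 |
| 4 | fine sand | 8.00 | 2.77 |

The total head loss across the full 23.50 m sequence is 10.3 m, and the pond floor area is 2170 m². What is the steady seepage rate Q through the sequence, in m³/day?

7120

Flow is perpendicular to layering, so the layers act in series and the equivalent K is the thickness-weighted harmonic mean.
Total thickness L = 2.22 + 6.70 + 6.58 + 8.00 = 23.50 m.
Σ(b_i/K_i) = 2.22/198 + 6.70/2280 + 6.58/27.7 + 8.00/2.77 = 3.140 d.
K_eq = L / Σ(b_i/K_i) = 23.50 / 3.140 = 7.485 m/day.
Q = K_eq · A · (Δh/L) = 7.485 × 2170 × (10.3/23.50) = 7119 m³/day.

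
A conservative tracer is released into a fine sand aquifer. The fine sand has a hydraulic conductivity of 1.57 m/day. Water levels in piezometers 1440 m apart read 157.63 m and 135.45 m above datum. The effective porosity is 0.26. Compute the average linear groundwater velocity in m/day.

0.0930

Hydraulic gradient i = (157.63 − 135.45) / 1440 = 22.18 / 1440 = 0.01540.
Darcy flux q = K · i = 1.570 × 0.01540 = 0.02418 m/day.
Seepage velocity v = q / n_e = 0.02418 / 0.26 = 0.09301 m/day.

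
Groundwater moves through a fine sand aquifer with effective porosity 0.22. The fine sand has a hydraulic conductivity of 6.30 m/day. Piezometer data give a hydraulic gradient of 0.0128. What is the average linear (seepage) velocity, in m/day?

0.367

Hydraulic gradient i = 0.0128.
Darcy flux q = K · i = 6.300 × 0.01280 = 0.08064 m/day.
Seepage velocity v = q / n_e = 0.08064 / 0.22 = 0.3665 m/day.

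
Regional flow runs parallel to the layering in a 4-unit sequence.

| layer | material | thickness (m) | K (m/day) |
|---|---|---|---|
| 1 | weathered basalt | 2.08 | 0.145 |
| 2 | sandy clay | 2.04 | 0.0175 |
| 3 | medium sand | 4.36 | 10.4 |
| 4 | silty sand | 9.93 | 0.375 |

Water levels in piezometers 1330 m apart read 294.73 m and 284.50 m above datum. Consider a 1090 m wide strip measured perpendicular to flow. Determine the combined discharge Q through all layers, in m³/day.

414

Flow is parallel to layering, so each bed carries its own Darcy discharge and the transmissivities add.
Σ(K_i·b_i) = 0.145×2.08 + 0.0175×2.04 + 10.4×4.36 + 0.375×9.93 = 49.41 m²/day.
Hydraulic gradient i = (294.73 − 284.50) / 1330 = 10.23 / 1330 = 0.007692.
Q = Σ(K_i·b_i) · W · i = 49.41 × 1090 × 0.007692 = 414.2 m³/day.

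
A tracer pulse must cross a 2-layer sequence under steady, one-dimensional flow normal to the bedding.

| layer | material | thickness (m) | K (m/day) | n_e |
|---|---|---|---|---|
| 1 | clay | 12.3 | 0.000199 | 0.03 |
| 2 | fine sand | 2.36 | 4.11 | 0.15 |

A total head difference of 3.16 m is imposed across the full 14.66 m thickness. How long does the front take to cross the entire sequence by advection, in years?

38.7

With flow normal to the layers, continuity requires the same specific discharge q through every layer.
Σ(b_i/K_i) = 12.3/0.000199 + 2.36/4.11 = 61810 d.
q = Δh / Σ(b_i/K_i) = 3.16 / 61810 = 5.112e-05 m/day.
In each layer the seepage velocity is v_i = q/n_i, so the layer transit time is t_i = b_i·n_i / q:
  layer 1 (clay): t_1 = 12.3 × 0.03 / 5.112e-05 = 7218 d
  layer 2 (fine sand): t_2 = 2.36 × 0.15 / 5.112e-05 = 6924 d
Total t = Σ t_i = 14142 days = 38.72 years.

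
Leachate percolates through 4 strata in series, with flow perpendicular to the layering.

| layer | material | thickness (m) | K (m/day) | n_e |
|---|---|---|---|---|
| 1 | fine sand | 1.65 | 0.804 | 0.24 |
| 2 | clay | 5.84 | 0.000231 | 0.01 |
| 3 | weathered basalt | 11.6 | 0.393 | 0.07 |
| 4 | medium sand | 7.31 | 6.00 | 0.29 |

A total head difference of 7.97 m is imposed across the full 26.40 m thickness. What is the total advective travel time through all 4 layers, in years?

29.4

With flow normal to the layers, continuity requires the same specific discharge q through every layer.
Σ(b_i/K_i) = 1.65/0.804 + 5.84/0.000231 + 11.6/0.393 + 7.31/6.00 = 25314 d.
q = Δh / Σ(b_i/K_i) = 7.97 / 25314 = 0.0003148 m/day.
In each layer the seepage velocity is v_i = q/n_i, so the layer transit time is t_i = b_i·n_i / q:
  layer 1 (fine sand): t_1 = 1.65 × 0.24 / 0.0003148 = 1258 d
  layer 2 (clay): t_2 = 5.84 × 0.01 / 0.0003148 = 185.5 d
  layer 3 (weathered basalt): t_3 = 11.6 × 0.07 / 0.0003148 = 2579 d
  layer 4 (medium sand): t_4 = 7.31 × 0.29 / 0.0003148 = 6733 d
Total t = Σ t_i = 10756 days = 29.45 years.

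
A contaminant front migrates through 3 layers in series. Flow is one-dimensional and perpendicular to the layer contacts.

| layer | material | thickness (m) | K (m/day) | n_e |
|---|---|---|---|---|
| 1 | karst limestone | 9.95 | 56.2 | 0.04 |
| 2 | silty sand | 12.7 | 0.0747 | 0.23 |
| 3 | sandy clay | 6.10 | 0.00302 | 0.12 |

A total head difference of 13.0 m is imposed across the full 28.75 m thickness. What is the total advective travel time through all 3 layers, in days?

682

With flow normal to the layers, continuity requires the same specific discharge q through every layer.
Σ(b_i/K_i) = 9.95/56.2 + 12.7/0.0747 + 6.10/0.00302 = 2190 d.
q = Δh / Σ(b_i/K_i) = 13.0 / 2190 = 0.005936 m/day.
In each layer the seepage velocity is v_i = q/n_i, so the layer transit time is t_i = b_i·n_i / q:
  layer 1 (karst limestone): t_1 = 9.95 × 0.04 / 0.005936 = 67.05 d
  layer 2 (silty sand): t_2 = 12.7 × 0.23 / 0.005936 = 492.1 d
  layer 3 (sandy clay): t_3 = 6.10 × 0.12 / 0.005936 = 123.3 d
Total t = Σ t_i = 682.5 days.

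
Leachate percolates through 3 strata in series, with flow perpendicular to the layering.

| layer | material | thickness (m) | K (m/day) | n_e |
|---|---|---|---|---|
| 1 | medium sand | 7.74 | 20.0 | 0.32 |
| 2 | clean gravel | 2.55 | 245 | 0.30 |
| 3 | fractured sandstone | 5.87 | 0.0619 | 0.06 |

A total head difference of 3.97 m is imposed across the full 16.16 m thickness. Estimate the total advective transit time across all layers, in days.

With flow normal to the layers, continuity requires the same specific discharge q through every layer.
Σ(b_i/K_i) = 7.74/20.0 + 2.55/245 + 5.87/0.0619 = 95.23 d.
q = Δh / Σ(b_i/K_i) = 3.97 / 95.23 = 0.04169 m/day.
In each layer the seepage velocity is v_i = q/n_i, so the layer transit time is t_i = b_i·n_i / q:
  layer 1 (medium sand): t_1 = 7.74 × 0.32 / 0.04169 = 59.41 d
  layer 2 (clean gravel): t_2 = 2.55 × 0.30 / 0.04169 = 18.35 d
  layer 3 (fractured sandstone): t_3 = 5.87 × 0.06 / 0.04169 = 8.448 d
Total t = Σ t_i = 86.21 days.

86.2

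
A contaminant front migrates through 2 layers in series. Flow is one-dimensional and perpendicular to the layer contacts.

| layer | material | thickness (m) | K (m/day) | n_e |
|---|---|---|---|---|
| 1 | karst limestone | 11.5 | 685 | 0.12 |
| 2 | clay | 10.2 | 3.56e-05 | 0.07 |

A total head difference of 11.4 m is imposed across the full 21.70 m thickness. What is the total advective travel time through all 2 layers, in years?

With flow normal to the layers, continuity requires the same specific discharge q through every layer.
Σ(b_i/K_i) = 11.5/685 + 10.2/3.56e-05 = 2.865e+05 d.
q = Δh / Σ(b_i/K_i) = 11.4 / 2.865e+05 = 3.979e-05 m/day.
In each layer the seepage velocity is v_i = q/n_i, so the layer transit time is t_i = b_i·n_i / q:
  layer 1 (karst limestone): t_1 = 11.5 × 0.12 / 3.979e-05 = 34684 d
  layer 2 (clay): t_2 = 10.2 × 0.07 / 3.979e-05 = 17945 d
Total t = Σ t_i = 52629 days = 144.1 years.

144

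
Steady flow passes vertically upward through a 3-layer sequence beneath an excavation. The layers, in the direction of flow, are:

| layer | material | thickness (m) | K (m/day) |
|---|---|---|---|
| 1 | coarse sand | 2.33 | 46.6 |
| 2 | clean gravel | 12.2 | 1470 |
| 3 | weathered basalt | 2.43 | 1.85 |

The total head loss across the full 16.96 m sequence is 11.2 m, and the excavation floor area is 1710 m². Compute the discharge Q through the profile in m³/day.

14000

Flow is perpendicular to layering, so the layers act in series and the equivalent K is the thickness-weighted harmonic mean.
Total thickness L = 2.33 + 12.2 + 2.43 = 16.96 m.
Σ(b_i/K_i) = 2.33/46.6 + 12.2/1470 + 2.43/1.85 = 1.372 d.
K_eq = L / Σ(b_i/K_i) = 16.96 / 1.372 = 12.36 m/day.
Q = K_eq · A · (Δh/L) = 12.36 × 1710 × (11.2/16.96) = 13961 m³/day.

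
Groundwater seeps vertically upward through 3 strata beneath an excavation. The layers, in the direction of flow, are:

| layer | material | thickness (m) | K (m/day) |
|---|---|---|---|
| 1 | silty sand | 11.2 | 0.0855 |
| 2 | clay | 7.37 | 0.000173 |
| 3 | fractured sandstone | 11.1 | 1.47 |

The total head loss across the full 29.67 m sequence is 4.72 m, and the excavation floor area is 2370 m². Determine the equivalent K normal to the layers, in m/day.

0.000694

Flow is perpendicular to layering, so the layers act in series and the equivalent K is the thickness-weighted harmonic mean.
Total thickness L = 11.2 + 7.37 + 11.1 = 29.67 m.
Σ(b_i/K_i) = 11.2/0.0855 + 7.37/0.000173 + 11.1/1.47 = 42740 d.
K_eq = L / Σ(b_i/K_i) = 29.67 / 42740 = 0.0006942 m/day.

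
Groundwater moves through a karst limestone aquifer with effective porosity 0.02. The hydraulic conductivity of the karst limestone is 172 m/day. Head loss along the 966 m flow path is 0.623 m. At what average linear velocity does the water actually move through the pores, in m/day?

Hydraulic gradient i = Δh / L = 0.623 / 966 = 0.0006449.
Darcy flux q = K · i = 172.0 × 0.0006449 = 0.1109 m/day.
Seepage velocity v = q / n_e = 0.1109 / 0.02 = 5.546 m/day.

5.55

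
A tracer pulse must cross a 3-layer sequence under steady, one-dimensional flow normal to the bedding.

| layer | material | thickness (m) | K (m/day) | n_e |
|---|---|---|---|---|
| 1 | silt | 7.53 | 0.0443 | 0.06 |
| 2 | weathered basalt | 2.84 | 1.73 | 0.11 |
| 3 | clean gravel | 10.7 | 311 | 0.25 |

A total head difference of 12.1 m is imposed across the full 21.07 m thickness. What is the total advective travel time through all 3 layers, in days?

48.8

With flow normal to the layers, continuity requires the same specific discharge q through every layer.
Σ(b_i/K_i) = 7.53/0.0443 + 2.84/1.73 + 10.7/311 = 171.7 d.
q = Δh / Σ(b_i/K_i) = 12.1 / 171.7 = 0.07049 m/day.
In each layer the seepage velocity is v_i = q/n_i, so the layer transit time is t_i = b_i·n_i / q:
  layer 1 (silt): t_1 = 7.53 × 0.06 / 0.07049 = 6.409 d
  layer 2 (weathered basalt): t_2 = 2.84 × 0.11 / 0.07049 = 4.432 d
  layer 3 (clean gravel): t_3 = 10.7 × 0.25 / 0.07049 = 37.95 d
Total t = Σ t_i = 48.79 days.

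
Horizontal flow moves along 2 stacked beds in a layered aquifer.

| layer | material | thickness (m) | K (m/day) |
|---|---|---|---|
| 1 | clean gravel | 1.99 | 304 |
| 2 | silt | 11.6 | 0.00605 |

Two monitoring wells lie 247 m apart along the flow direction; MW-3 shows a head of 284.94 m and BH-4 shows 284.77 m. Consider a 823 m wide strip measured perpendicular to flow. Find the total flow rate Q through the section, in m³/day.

343

Flow is parallel to layering, so each bed carries its own Darcy discharge and the transmissivities add.
Σ(K_i·b_i) = 304×1.99 + 0.00605×11.6 = 605.0 m²/day.
Hydraulic gradient i = (284.94 − 284.77) / 247 = 0.17 / 247 = 0.0006883.
Q = Σ(K_i·b_i) · W · i = 605.0 × 823 × 0.0006883 = 342.7 m³/day.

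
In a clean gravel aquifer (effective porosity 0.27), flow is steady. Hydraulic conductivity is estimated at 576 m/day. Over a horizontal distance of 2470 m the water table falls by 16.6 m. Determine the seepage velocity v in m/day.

Hydraulic gradient i = Δh / L = 16.6 / 2470 = 0.006721.
Darcy flux q = K · i = 576.0 × 0.006721 = 3.871 m/day.
Seepage velocity v = q / n_e = 3.871 / 0.27 = 14.34 m/day.

14.3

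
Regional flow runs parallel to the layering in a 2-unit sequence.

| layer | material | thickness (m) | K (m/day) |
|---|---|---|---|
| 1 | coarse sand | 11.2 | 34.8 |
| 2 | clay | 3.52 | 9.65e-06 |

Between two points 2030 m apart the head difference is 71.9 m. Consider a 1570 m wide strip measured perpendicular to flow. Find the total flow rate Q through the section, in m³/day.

21700

Flow is parallel to layering, so each bed carries its own Darcy discharge and the transmissivities add.
Σ(K_i·b_i) = 34.8×11.2 + 9.65e-06×3.52 = 389.8 m²/day.
Hydraulic gradient i = Δh / L = 71.9 / 2030 = 0.03542.
Q = Σ(K_i·b_i) · W · i = 389.8 × 1570 × 0.03542 = 21674 m³/day.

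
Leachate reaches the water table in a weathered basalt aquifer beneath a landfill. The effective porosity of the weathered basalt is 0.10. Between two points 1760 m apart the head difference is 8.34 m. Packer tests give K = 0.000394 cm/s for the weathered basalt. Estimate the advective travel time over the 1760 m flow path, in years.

Convert K: 0.000394 cm/s × 864 = 0.3404 m/day.
Hydraulic gradient i = Δh / L = 8.34 / 1760 = 0.004739.
Darcy flux q = K · i = 0.3404 × 0.004739 = 0.001613 m/day.
Seepage velocity v = q / n_e = 0.001613 / 0.10 = 0.01613 m/day.
Travel time t = L / v = 1760 / 0.01613 = 1.091e+05 days = 298.7 years.

299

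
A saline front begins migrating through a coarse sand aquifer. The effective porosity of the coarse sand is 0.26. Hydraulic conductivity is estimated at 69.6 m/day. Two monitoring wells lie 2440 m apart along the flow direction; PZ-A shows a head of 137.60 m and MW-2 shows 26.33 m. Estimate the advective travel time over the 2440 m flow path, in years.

0.547

Hydraulic gradient i = (137.60 − 26.33) / 2440 = 111.27 / 2440 = 0.04560.
Darcy flux q = K · i = 69.60 × 0.04560 = 3.174 m/day.
Seepage velocity v = q / n_e = 3.174 / 0.26 = 12.21 m/day.
Travel time t = L / v = 2440 / 12.21 = 199.9 days = 0.5472 years.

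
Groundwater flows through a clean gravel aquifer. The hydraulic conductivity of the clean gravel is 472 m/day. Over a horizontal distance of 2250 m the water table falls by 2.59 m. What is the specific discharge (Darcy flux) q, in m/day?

Hydraulic gradient i = Δh / L = 2.59 / 2250 = 0.001151.
Specific discharge q = K · i = 472.0 × 0.001151 = 0.5433 m/day.

0.543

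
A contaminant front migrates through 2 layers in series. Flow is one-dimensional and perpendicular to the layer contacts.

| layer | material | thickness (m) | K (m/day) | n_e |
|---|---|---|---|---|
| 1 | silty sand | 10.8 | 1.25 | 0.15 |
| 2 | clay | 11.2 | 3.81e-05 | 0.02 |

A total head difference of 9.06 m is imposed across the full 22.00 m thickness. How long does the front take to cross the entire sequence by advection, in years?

164

With flow normal to the layers, continuity requires the same specific discharge q through every layer.
Σ(b_i/K_i) = 10.8/1.25 + 11.2/3.81e-05 = 2.940e+05 d.
q = Δh / Σ(b_i/K_i) = 9.06 / 2.940e+05 = 3.082e-05 m/day.
In each layer the seepage velocity is v_i = q/n_i, so the layer transit time is t_i = b_i·n_i / q:
  layer 1 (silty sand): t_1 = 10.8 × 0.15 / 3.082e-05 = 52565 d
  layer 2 (clay): t_2 = 11.2 × 0.02 / 3.082e-05 = 7268 d
Total t = Σ t_i = 59833 days = 163.8 years.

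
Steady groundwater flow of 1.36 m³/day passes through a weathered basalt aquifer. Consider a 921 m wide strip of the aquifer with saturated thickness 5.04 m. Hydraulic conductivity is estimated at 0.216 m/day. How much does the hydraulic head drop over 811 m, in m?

Cross-sectional area A = 921 × 5.04 = 4642 m².
From Q = K·A·i, i = Q / (K·A) = 1.36 / (0.2160 × 4642) = 0.001356.
Head loss Δh = i · L = 0.001356 × 811 = 1.100 m.

1.10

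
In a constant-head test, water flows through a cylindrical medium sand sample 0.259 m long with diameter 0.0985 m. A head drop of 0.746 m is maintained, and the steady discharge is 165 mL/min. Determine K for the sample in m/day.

Cross-sectional area A = π·(d/2)² = π × (0.0985/2)² = 0.007620 m².
Convert discharge: 165 mL/min = 2.750e-06 m³/s.
Darcy's law rearranged: K = Q·L / (A·Δh) = 2.750e-06 × 0.259 / (0.007620 × 0.746) = 0.0001253 m/s = 10.83 m/day.

10.8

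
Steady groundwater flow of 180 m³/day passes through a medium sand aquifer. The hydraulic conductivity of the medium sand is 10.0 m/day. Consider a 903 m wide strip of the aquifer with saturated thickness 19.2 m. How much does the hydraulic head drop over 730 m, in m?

Cross-sectional area A = 903 × 19.2 = 17338 m².
From Q = K·A·i, i = Q / (K·A) = 180 / (10.00 × 17338) = 0.001038.
Head loss Δh = i · L = 0.001038 × 730 = 0.7579 m.

0.758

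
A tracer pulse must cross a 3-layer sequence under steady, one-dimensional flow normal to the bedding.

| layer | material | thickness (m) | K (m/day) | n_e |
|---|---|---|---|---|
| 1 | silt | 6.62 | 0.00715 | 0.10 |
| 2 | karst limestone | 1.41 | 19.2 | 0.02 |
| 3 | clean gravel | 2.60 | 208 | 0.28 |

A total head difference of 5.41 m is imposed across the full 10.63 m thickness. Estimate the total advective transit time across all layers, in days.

With flow normal to the layers, continuity requires the same specific discharge q through every layer.
Σ(b_i/K_i) = 6.62/0.00715 + 1.41/19.2 + 2.60/208 = 926.0 d.
q = Δh / Σ(b_i/K_i) = 5.41 / 926.0 = 0.005843 m/day.
In each layer the seepage velocity is v_i = q/n_i, so the layer transit time is t_i = b_i·n_i / q:
  layer 1 (silt): t_1 = 6.62 × 0.10 / 0.005843 = 113.3 d
  layer 2 (karst limestone): t_2 = 1.41 × 0.02 / 0.005843 = 4.827 d
  layer 3 (clean gravel): t_3 = 2.60 × 0.28 / 0.005843 = 124.6 d
Total t = Σ t_i = 242.7 days.

243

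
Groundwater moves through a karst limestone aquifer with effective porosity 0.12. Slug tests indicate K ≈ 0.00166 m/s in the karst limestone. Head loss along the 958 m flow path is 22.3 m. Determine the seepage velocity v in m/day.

Convert K: 0.00166 m/s × 86400 = 143.4 m/day.
Hydraulic gradient i = Δh / L = 22.3 / 958 = 0.02328.
Darcy flux q = K · i = 143.4 × 0.02328 = 3.339 m/day.
Seepage velocity v = q / n_e = 3.339 / 0.12 = 27.82 m/day.

27.8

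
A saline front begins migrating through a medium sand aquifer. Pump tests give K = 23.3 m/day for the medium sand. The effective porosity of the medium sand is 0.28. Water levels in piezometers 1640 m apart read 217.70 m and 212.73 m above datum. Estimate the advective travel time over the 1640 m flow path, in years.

17.8

Hydraulic gradient i = (217.70 − 212.73) / 1640 = 4.97 / 1640 = 0.003030.
Darcy flux q = K · i = 23.30 × 0.003030 = 0.07061 m/day.
Seepage velocity v = q / n_e = 0.07061 / 0.28 = 0.2522 m/day.
Travel time t = L / v = 1640 / 0.2522 = 6503 days = 17.81 years.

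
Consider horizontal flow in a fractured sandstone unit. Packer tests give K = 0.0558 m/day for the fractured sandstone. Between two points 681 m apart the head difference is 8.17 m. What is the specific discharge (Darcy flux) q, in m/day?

0.000669

Hydraulic gradient i = Δh / L = 8.17 / 681 = 0.01200.
Specific discharge q = K · i = 0.05580 × 0.01200 = 0.0006694 m/day.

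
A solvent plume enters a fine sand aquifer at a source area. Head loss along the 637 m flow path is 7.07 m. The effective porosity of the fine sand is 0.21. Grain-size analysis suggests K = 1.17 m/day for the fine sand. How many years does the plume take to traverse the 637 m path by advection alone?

Hydraulic gradient i = Δh / L = 7.07 / 637 = 0.01110.
Darcy flux q = K · i = 1.170 × 0.01110 = 0.01299 m/day.
Seepage velocity v = q / n_e = 0.01299 / 0.21 = 0.06184 m/day.
Travel time t = L / v = 637 / 0.06184 = 10301 days = 28.20 years.

28.2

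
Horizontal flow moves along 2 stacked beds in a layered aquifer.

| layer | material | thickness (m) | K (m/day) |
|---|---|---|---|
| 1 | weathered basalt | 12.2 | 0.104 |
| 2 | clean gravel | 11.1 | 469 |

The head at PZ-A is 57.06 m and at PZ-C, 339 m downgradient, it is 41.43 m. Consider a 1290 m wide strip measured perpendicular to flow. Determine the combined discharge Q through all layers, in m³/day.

310000

Flow is parallel to layering, so each bed carries its own Darcy discharge and the transmissivities add.
Σ(K_i·b_i) = 0.104×12.2 + 469×11.1 = 5207 m²/day.
Hydraulic gradient i = (57.06 − 41.43) / 339 = 15.63 / 339 = 0.04611.
Q = Σ(K_i·b_i) · W · i = 5207 × 1290 × 0.04611 = 3.097e+05 m³/day.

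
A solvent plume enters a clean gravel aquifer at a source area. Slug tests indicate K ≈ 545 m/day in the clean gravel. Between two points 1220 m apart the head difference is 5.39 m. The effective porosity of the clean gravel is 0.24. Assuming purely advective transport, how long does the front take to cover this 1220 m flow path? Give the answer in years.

0.333

Hydraulic gradient i = Δh / L = 5.39 / 1220 = 0.004418.
Darcy flux q = K · i = 545.0 × 0.004418 = 2.408 m/day.
Seepage velocity v = q / n_e = 2.408 / 0.24 = 10.03 m/day.
Travel time t = L / v = 1220 / 10.03 = 121.6 days = 0.3329 years.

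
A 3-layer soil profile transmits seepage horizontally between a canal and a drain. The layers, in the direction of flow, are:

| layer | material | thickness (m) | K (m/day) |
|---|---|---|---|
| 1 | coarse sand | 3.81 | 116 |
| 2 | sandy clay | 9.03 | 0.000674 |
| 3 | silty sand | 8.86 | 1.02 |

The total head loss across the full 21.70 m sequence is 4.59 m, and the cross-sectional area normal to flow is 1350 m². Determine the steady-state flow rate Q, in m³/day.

Flow is perpendicular to layering, so the layers act in series and the equivalent K is the thickness-weighted harmonic mean.
Total thickness L = 3.81 + 9.03 + 8.86 = 21.70 m.
Σ(b_i/K_i) = 3.81/116 + 9.03/0.000674 + 8.86/1.02 = 13406 d.
K_eq = L / Σ(b_i/K_i) = 21.70 / 13406 = 0.001619 m/day.
Q = K_eq · A · (Δh/L) = 0.001619 × 1350 × (4.59/21.70) = 0.4622 m³/day.

0.462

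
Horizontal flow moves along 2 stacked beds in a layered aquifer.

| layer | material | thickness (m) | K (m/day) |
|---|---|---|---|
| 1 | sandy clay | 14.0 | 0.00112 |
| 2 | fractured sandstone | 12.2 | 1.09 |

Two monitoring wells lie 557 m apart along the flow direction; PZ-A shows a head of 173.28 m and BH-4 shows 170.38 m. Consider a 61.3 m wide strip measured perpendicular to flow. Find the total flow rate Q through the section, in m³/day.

Flow is parallel to layering, so each bed carries its own Darcy discharge and the transmissivities add.
Σ(K_i·b_i) = 0.00112×14.0 + 1.09×12.2 = 13.31 m²/day.
Hydraulic gradient i = (173.28 − 170.38) / 557 = 2.9 / 557 = 0.005206.
Q = Σ(K_i·b_i) · W · i = 13.31 × 61.3 × 0.005206 = 4.249 m³/day.

4.25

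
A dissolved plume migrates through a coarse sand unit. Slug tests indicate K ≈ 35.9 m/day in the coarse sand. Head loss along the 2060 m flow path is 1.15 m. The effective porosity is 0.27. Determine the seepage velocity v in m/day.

Hydraulic gradient i = Δh / L = 1.15 / 2060 = 0.0005583.
Darcy flux q = K · i = 35.90 × 0.0005583 = 0.02004 m/day.
Seepage velocity v = q / n_e = 0.02004 / 0.27 = 0.07423 m/day.

0.0742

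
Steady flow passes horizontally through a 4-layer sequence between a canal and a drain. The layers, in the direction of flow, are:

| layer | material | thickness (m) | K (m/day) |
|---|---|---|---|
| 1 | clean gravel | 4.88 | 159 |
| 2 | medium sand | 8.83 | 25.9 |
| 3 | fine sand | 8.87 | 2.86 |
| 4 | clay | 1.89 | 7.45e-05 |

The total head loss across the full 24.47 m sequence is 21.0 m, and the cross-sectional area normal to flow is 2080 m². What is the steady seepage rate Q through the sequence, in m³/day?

1.72

Flow is perpendicular to layering, so the layers act in series and the equivalent K is the thickness-weighted harmonic mean.
Total thickness L = 4.88 + 8.83 + 8.87 + 1.89 = 24.47 m.
Σ(b_i/K_i) = 4.88/159 + 8.83/25.9 + 8.87/2.86 + 1.89/7.45e-05 = 25373 d.
K_eq = L / Σ(b_i/K_i) = 24.47 / 25373 = 0.0009644 m/day.
Q = K_eq · A · (Δh/L) = 0.0009644 × 2080 × (21.0/24.47) = 1.722 m³/day.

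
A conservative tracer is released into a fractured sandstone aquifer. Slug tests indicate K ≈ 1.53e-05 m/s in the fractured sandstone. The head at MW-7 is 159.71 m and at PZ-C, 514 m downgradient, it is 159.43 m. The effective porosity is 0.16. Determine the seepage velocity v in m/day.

0.00450

Convert K: 1.53e-05 m/s × 86400 = 1.322 m/day.
Hydraulic gradient i = (159.71 − 159.43) / 514 = 0.28 / 514 = 0.0005447.
Darcy flux q = K · i = 1.322 × 0.0005447 = 0.0007201 m/day.
Seepage velocity v = q / n_e = 0.0007201 / 0.16 = 0.004501 m/day.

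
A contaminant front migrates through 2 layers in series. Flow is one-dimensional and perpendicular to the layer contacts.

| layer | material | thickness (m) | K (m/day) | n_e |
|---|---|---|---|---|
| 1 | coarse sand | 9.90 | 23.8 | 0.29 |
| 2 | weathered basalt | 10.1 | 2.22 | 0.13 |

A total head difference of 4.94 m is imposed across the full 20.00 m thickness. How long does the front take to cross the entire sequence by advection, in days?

4.21

With flow normal to the layers, continuity requires the same specific discharge q through every layer.
Σ(b_i/K_i) = 9.90/23.8 + 10.1/2.22 = 4.966 d.
q = Δh / Σ(b_i/K_i) = 4.94 / 4.966 = 0.9949 m/day.
In each layer the seepage velocity is v_i = q/n_i, so the layer transit time is t_i = b_i·n_i / q:
  layer 1 (coarse sand): t_1 = 9.90 × 0.29 / 0.9949 = 2.886 d
  layer 2 (weathered basalt): t_2 = 10.1 × 0.13 / 0.9949 = 1.320 d
Total t = Σ t_i = 4.206 days.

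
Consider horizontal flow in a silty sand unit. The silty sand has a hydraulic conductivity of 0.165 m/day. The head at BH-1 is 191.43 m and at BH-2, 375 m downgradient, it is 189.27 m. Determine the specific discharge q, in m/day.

0.000950

Hydraulic gradient i = (191.43 − 189.27) / 375 = 2.16 / 375 = 0.005760.
Specific discharge q = K · i = 0.1650 × 0.005760 = 0.0009504 m/day.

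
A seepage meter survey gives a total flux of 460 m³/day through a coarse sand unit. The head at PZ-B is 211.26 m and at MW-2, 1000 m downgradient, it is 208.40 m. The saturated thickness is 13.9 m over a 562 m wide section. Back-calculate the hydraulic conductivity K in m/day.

20.6

Cross-sectional area A = 562 × 13.9 = 7812 m².
Hydraulic gradient i = (211.26 − 208.40) / 1000 = 2.86 / 1000 = 0.002860.
From Q = K·A·i, K = Q / (A·i) = 460 / (7812 × 0.002860) = 20.59 m/day.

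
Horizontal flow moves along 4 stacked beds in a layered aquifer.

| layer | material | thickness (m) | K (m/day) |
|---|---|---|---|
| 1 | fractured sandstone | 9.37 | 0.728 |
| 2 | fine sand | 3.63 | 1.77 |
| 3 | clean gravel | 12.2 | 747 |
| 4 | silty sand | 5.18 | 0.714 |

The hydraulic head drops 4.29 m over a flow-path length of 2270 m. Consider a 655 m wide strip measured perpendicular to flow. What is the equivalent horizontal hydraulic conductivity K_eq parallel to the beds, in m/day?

301

Flow is parallel to layering, so each bed carries its own Darcy discharge and the transmissivities add.
Σ(K_i·b_i) = 0.728×9.37 + 1.77×3.63 + 747×12.2 + 0.714×5.18 = 9130 m²/day.
Total thickness b = 30.38 m, so K_eq = Σ(K_i·b_i)/b = 300.5 m/day.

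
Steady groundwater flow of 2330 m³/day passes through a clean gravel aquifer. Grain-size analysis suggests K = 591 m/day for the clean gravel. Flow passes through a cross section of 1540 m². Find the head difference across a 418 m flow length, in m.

1.07

From Q = K·A·i, i = Q / (K·A) = 2330 / (591.0 × 1540) = 0.002560.
Head loss Δh = i · L = 0.002560 × 418 = 1.070 m.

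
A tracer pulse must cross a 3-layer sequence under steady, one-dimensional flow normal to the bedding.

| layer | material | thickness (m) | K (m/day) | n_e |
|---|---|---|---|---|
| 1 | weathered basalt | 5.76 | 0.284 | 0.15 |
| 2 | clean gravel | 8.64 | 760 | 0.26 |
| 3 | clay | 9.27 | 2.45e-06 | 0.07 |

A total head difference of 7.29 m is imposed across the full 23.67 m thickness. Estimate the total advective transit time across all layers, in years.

With flow normal to the layers, continuity requires the same specific discharge q through every layer.
Σ(b_i/K_i) = 5.76/0.284 + 8.64/760 + 9.27/2.45e-06 = 3.784e+06 d.
q = Δh / Σ(b_i/K_i) = 7.29 / 3.784e+06 = 1.927e-06 m/day.
In each layer the seepage velocity is v_i = q/n_i, so the layer transit time is t_i = b_i·n_i / q:
  layer 1 (weathered basalt): t_1 = 5.76 × 0.15 / 1.927e-06 = 4.484e+05 d
  layer 2 (clean gravel): t_2 = 8.64 × 0.26 / 1.927e-06 = 1.166e+06 d
  layer 3 (clay): t_3 = 9.27 × 0.07 / 1.927e-06 = 3.368e+05 d
Total t = Σ t_i = 1.951e+06 days = 5342 years.

5340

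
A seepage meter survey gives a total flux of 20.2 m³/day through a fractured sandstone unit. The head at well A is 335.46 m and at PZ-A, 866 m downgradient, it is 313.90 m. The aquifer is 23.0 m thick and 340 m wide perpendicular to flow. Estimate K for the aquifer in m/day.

0.104

Cross-sectional area A = 340 × 23.0 = 7820 m².
Hydraulic gradient i = (335.46 − 313.90) / 866 = 21.56 / 866 = 0.02490.
From Q = K·A·i, K = Q / (A·i) = 20.2 / (7820 × 0.02490) = 0.1038 m/day.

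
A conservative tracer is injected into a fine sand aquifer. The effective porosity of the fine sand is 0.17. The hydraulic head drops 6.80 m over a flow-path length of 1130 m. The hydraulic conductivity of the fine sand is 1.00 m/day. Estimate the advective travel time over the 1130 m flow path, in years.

Hydraulic gradient i = Δh / L = 6.80 / 1130 = 0.006018.
Darcy flux q = K · i = 1.000 × 0.006018 = 0.006018 m/day.
Seepage velocity v = q / n_e = 0.006018 / 0.17 = 0.03540 m/day.
Travel time t = L / v = 1130 / 0.03540 = 31922 days = 87.40 years.

87.4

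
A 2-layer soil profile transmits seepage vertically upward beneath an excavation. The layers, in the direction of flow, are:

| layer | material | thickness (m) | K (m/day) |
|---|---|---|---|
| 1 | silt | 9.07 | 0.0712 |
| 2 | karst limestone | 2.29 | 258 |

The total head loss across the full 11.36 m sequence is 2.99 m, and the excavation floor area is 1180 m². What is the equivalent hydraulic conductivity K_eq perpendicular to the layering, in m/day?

0.0892

Flow is perpendicular to layering, so the layers act in series and the equivalent K is the thickness-weighted harmonic mean.
Total thickness L = 9.07 + 2.29 = 11.36 m.
Σ(b_i/K_i) = 9.07/0.0712 + 2.29/258 = 127.4 d.
K_eq = L / Σ(b_i/K_i) = 11.36 / 127.4 = 0.08917 m/day.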